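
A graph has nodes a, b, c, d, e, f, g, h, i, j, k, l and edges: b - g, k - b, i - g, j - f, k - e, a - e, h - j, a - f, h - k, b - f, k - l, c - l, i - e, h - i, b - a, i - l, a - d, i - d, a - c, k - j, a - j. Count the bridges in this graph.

The edges on the cycle k-b-a-e-k are not bridges since each lies on that cycle.
Every edge lies on some cycle, so there are no bridges.

0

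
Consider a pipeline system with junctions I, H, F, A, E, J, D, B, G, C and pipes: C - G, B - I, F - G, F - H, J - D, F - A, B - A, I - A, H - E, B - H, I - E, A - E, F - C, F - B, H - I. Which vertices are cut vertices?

Removing F increases the component count from 2 to 3, so F is a cut vertex.
By contrast removing B leaves 2 components; it is not a cut vertex. No other vertex is a cut vertex either.

F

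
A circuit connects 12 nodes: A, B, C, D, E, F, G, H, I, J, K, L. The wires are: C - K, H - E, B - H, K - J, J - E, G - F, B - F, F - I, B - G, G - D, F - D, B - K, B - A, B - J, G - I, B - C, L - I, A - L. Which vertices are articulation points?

B

Removing B increases the component count from 1 to 2, so B is a cut vertex.
By contrast removing K leaves 1 component; it is not a cut vertex. No other vertex is a cut vertex either.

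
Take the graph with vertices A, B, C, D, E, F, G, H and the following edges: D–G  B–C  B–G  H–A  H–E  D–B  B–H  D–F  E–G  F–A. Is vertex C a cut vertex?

No

Deleting C leaves 1 component (was 1), so C is not a cut vertex.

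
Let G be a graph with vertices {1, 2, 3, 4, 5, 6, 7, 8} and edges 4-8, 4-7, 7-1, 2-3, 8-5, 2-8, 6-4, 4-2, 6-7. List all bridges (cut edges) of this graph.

1-7, 2-3, 5-8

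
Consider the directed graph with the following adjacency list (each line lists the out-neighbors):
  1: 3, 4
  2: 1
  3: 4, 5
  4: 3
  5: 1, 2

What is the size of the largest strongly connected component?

{1, 2, 3, 4, 5} are all mutually reachable — one SCC of size 5.
The largest has 5 vertices.

5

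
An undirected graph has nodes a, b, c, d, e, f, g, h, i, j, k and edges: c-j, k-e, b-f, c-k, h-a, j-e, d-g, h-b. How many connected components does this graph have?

i is isolated — a component by itself.
Starting from d we can reach d, g. That is one component of size 2.
Starting from a we can reach a, b, f, h. That is one component of size 4.
Starting from c we can reach c, e, j, k. That is one component of size 4.
Total: 4 components.

4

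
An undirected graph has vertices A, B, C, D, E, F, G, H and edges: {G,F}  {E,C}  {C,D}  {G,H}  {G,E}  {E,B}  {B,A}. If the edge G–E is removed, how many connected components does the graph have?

2

Before removal there is 1 component.
G–E is a bridge — removing it separates G's side from E's side.
After removal: 2 components.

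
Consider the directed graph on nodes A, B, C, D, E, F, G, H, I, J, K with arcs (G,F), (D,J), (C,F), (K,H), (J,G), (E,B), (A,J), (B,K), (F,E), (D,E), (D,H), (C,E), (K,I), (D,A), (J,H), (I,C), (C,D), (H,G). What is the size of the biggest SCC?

{A, B, C, D, E, F, G, H, I, J, K} are all mutually reachable — one SCC of size 11.
The largest has 11 vertices.

11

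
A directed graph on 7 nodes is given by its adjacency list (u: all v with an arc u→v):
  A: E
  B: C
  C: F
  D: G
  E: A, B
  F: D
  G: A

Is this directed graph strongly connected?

From A we can reach every vertex (A, B, C, D, E, F, G), and every vertex can reach A (A, B, C, D, E, F, G). So the whole graph is one strongly connected component.

Yes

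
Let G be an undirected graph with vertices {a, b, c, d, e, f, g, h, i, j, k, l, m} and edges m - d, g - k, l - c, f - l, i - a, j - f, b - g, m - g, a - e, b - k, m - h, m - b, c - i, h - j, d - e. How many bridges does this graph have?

0

The edges on the cycle m-b-k-g-m are not bridges since each lies on that cycle.
Every edge lies on some cycle, so there are no bridges.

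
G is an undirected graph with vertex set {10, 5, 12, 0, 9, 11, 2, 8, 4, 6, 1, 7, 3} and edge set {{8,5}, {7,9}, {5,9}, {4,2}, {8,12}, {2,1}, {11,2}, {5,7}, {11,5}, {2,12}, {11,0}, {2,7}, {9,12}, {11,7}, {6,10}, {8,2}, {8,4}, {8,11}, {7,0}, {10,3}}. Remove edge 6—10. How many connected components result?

3

Before removal there are 2 components.
6—10 is a bridge — removing it separates 6's side from 10's side.
After removal: 3 components.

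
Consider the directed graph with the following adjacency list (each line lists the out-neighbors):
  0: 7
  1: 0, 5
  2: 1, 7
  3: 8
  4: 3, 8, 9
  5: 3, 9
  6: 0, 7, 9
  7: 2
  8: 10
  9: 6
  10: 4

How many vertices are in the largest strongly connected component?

{0, 1, 2, 3, 4, 5, 6, 7, 8, 9, 10} are all mutually reachable — one SCC of size 11.
The largest has 11 vertices.

11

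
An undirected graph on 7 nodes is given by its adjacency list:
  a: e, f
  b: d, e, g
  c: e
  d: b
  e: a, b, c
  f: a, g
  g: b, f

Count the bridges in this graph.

The edges on the cycle f-g-b-e-a-f are not bridges since each lies on that cycle.
But removing e-c disconnects e from c; removing b-d disconnects b from d — these are bridges.
That makes 2 bridges.

2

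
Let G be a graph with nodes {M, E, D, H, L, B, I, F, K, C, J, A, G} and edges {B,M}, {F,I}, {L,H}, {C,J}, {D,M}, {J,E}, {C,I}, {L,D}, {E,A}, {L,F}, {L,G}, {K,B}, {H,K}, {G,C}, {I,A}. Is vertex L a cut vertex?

Yes

Deleting L raises the number of components from 1 to 2, so L is a cut vertex.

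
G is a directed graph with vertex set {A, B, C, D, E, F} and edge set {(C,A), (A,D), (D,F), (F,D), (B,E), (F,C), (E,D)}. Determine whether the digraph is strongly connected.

No

There is no directed path from D to B, so the graph is not strongly connected.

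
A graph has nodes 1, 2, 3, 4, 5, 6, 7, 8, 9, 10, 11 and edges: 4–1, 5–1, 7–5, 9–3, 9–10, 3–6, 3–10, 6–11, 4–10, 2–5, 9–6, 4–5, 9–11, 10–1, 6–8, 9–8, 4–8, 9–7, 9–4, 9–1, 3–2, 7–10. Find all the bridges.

The edges on the cycle 9-3-6-8-4-9 are not bridges since each lies on that cycle.
Every edge lies on some cycle, so there are no bridges.

none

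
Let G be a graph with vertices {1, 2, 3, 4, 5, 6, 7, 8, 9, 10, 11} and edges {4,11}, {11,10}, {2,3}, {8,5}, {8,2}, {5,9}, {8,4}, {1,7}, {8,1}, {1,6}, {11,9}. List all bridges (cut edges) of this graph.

The edges on the cycle 8-4-11-9-5-8 are not bridges since each lies on that cycle.
But removing 1—6 disconnects 1 from 6; removing 7—1 disconnects 7 from 1; removing 10—11 disconnects 10 from 11; removing 2—3 disconnects 2 from 3 — these are bridges.
In total 6 edges are bridges.

1-6, 1-7, 1-8, 10-11, 2-3, 2-8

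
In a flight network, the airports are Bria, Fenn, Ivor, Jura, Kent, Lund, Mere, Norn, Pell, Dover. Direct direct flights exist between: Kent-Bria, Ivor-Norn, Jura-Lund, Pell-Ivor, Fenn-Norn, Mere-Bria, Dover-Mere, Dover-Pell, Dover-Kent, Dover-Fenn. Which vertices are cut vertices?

Removing Dover increases the component count from 2 to 3, so Dover is a cut vertex.
By contrast removing Norn leaves 2 components; it is not a cut vertex. No other vertex is a cut vertex either.

Dover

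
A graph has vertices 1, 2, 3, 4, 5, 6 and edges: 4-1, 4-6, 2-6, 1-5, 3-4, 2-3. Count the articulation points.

2

Removing 1 increases the component count from 1 to 2, so 1 is a cut vertex.
Removing 4 increases the component count from 1 to 2, so 4 is a cut vertex.
By contrast removing 2 leaves 1 component; it is not a cut vertex. No other vertex is a cut vertex either.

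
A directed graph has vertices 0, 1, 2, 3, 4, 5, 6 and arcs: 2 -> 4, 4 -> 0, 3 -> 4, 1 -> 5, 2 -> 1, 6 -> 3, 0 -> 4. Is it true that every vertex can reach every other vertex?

No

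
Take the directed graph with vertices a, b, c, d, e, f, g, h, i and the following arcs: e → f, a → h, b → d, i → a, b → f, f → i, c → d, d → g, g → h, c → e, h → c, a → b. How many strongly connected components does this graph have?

{a, b, c, d, e, f, g, h, i} are all mutually reachable — one SCC of size 9.
That gives 1 strongly connected component.

1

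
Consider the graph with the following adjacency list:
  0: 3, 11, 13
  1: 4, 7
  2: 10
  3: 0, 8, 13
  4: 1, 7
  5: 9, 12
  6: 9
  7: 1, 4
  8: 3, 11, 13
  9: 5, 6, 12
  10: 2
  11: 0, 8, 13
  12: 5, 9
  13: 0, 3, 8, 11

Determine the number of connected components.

4

Starting from 2 we can reach 2, 10. That is one component of size 2.
Starting from 1 we can reach 1, 4, 7. That is one component of size 3.
Starting from 5 we can reach 5, 6, 9, 12. That is one component of size 4.
Starting from 0 we can reach 0, 3, 8, 11, 13. That is one component of size 5.
Total: 4 components.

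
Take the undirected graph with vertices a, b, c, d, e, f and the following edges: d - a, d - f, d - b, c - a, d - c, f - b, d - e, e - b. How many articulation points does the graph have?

Removing d increases the component count from 1 to 2, so d is a cut vertex.
By contrast removing e leaves 1 component; it is not a cut vertex. No other vertex is a cut vertex either.

1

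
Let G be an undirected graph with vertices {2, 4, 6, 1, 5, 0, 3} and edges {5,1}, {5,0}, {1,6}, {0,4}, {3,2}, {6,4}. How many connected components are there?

Starting from 2 we can reach 2, 3. That is one component of size 2.
Starting from 0 we can reach 0, 1, 4, 5, 6. That is one component of size 5.
Total: 2 components.

2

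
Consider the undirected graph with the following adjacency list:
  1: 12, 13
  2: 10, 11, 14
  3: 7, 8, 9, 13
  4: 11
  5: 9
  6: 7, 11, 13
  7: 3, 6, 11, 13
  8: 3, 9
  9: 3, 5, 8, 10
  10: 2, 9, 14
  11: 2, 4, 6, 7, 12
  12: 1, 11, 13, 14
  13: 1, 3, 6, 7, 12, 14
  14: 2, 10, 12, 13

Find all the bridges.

The edges on the cycle 13-1-12-13 are not bridges since each lies on that cycle.
But removing 11-4 disconnects 11 from 4; removing 5-9 disconnects 5 from 9 — these are bridges.

11-4, 5-9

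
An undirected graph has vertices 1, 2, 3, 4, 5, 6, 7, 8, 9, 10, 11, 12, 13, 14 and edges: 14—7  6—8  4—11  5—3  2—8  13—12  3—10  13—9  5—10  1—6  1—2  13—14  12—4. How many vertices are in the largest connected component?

Starting from 3 we can reach 3, 5, 10. That is one component of size 3.
Starting from 1 we can reach 1, 2, 6, 8. That is one component of size 4.
Starting from 4 we can reach 4, 7, 9, 11, 12, 13, 14. That is one component of size 7.
The largest has 7 vertices.

7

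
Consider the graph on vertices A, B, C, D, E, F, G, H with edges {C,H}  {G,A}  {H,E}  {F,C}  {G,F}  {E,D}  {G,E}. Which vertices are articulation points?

E, G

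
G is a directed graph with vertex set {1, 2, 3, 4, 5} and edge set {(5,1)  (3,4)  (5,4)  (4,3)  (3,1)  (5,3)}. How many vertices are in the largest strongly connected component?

{3, 4} are all mutually reachable — one SCC of size 2.
{1} is an SCC by itself.
{5} is an SCC by itself.
{2} is an SCC by itself.
The largest has 2 vertices.

2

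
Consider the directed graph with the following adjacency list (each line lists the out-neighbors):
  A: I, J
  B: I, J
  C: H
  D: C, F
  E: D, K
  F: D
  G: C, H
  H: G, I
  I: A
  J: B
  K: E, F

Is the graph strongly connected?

No

There is no directed path from G to K, so the graph is not strongly connected.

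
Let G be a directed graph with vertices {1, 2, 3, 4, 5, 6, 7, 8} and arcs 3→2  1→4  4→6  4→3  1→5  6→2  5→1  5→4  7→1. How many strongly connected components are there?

7

{1, 5} are all mutually reachable — one SCC of size 2.
{4} is an SCC by itself.
{7} is an SCC by itself.
{3} is an SCC by itself.
{2} is an SCC by itself.
(and 2 more singleton SCCs)
That gives 7 strongly connected components.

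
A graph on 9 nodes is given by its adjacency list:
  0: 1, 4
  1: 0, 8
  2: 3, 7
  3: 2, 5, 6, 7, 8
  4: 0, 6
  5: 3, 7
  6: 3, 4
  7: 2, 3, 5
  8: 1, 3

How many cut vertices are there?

1

Removing 3 increases the component count from 1 to 2, so 3 is a cut vertex.
By contrast removing 0 leaves 1 component; it is not a cut vertex. No other vertex is a cut vertex either.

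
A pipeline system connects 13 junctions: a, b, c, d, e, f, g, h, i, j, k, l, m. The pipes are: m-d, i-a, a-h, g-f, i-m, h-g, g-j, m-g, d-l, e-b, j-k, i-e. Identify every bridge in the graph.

The edges on the cycle i-m-g-h-a-i are not bridges since each lies on that cycle.
But removing g-j disconnects g from j; removing b-e disconnects b from e; removing d-l disconnects d from l; removing k-j disconnects k from j — these are bridges.
In total 7 edges are bridges.

b-e, d-l, d-m, e-i, f-g, g-j, j-k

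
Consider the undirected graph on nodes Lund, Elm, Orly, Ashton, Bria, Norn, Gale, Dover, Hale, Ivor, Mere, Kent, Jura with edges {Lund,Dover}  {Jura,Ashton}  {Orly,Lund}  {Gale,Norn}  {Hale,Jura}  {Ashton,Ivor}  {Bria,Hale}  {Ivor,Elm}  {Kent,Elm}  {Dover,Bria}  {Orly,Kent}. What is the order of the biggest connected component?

10

Mere is isolated — a component by itself.
Starting from Gale we can reach Gale, Norn. That is one component of size 2.
Starting from Elm we can reach Elm, Bria, Hale, Ivor, Jura, Kent, Lund, Orly, Dover, Ashton. That is one component of size 10.
The largest has 10 vertices.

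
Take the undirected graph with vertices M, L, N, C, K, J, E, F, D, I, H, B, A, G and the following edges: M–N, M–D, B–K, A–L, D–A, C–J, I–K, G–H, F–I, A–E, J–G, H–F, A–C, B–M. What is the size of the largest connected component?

14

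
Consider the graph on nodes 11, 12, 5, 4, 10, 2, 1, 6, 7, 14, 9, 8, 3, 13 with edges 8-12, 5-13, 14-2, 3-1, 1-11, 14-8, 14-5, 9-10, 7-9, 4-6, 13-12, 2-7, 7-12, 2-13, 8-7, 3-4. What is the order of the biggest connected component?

9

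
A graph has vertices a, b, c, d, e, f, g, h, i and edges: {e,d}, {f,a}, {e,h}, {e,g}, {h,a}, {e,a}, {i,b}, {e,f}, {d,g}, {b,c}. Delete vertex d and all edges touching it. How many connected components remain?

2

With d gone, the remaining components are: {b, c, i}; {a, e, f, g, h}.
That is 2 components.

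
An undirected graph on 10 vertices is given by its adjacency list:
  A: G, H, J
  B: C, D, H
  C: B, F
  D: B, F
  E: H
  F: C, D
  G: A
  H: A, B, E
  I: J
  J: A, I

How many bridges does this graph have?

6

The edges on the cycle C-B-D-F-C are not bridges since each lies on that cycle.
But removing B-H disconnects B from H; removing H-A disconnects H from A; removing J-I disconnects J from I; removing A-G disconnects A from G — these are bridges.
In total 6 edges are bridges.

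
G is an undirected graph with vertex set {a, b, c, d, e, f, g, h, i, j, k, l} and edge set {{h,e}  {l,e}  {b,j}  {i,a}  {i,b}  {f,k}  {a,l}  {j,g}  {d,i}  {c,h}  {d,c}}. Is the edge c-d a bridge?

After removing c-d, the path c-h-e-l-a-i-d still connects them, so the edge is not a bridge.

No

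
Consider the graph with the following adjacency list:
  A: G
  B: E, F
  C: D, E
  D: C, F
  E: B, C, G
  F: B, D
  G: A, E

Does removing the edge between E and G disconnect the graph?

Yes

Removing E-G leaves no path between E and G: the component count goes from 1 to 2. So it is a bridge.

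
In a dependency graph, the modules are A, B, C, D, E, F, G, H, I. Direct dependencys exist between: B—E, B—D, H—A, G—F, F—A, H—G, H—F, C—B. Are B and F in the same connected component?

No

The component containing B is {B, C, D, E}, and F is not in it.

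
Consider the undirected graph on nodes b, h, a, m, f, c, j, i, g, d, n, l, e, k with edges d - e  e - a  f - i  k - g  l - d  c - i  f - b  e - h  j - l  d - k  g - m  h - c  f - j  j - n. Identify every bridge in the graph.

a-e, b-f, d-k, g-k, g-m, j-n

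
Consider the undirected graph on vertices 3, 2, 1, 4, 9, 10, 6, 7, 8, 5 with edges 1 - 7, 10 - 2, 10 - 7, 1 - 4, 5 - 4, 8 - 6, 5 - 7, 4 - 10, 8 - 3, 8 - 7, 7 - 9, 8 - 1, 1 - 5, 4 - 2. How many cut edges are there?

The edges on the cycle 8-1-5-7-8 are not bridges since each lies on that cycle.
But removing 6 - 8 disconnects 6 from 8; removing 7 - 9 disconnects 7 from 9; removing 8 - 3 disconnects 8 from 3 — these are bridges.
That makes 3 bridges.

3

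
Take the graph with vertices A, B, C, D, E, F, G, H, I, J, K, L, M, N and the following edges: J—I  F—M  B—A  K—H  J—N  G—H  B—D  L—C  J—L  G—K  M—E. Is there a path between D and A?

Yes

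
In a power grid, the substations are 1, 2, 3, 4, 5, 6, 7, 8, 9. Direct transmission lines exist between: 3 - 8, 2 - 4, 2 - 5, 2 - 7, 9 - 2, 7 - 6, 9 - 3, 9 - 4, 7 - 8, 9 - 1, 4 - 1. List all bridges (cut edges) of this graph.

2-5, 6-7

The edges on the cycle 9-2-7-8-3-9 are not bridges since each lies on that cycle.
But removing 5 - 2 disconnects 5 from 2; removing 7 - 6 disconnects 7 from 6 — these are bridges.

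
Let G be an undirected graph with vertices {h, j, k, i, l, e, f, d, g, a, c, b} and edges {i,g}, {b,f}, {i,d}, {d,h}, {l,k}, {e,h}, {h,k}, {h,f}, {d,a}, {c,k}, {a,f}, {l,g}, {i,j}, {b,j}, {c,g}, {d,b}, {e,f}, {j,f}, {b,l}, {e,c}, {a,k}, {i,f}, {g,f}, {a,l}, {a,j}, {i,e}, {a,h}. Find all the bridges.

none

The edges on the cycle i-e-c-g-i are not bridges since each lies on that cycle.
Every edge lies on some cycle, so there are no bridges.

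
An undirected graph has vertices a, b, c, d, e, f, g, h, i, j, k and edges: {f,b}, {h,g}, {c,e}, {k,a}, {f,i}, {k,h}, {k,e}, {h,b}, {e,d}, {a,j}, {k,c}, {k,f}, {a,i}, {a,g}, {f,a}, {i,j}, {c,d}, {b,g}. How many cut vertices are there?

Removing k increases the component count from 1 to 2, so k is a cut vertex.
By contrast removing j leaves 1 component; it is not a cut vertex. No other vertex is a cut vertex either.

1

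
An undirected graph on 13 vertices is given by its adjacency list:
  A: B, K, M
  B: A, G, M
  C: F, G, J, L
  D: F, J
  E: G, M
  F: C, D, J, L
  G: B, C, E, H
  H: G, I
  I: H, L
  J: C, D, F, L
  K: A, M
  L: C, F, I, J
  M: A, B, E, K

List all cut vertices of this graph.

G

Removing G increases the component count from 1 to 2, so G is a cut vertex.
By contrast removing K leaves 1 component; it is not a cut vertex. No other vertex is a cut vertex either.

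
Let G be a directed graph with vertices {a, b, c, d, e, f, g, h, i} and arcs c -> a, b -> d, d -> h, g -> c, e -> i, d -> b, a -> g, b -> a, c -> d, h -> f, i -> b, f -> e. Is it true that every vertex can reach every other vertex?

Yes

From g we can reach every vertex (a, b, c, d, e, f, g, h, i), and every vertex can reach g (a, b, c, d, e, f, g, h, i). So the whole graph is one strongly connected component.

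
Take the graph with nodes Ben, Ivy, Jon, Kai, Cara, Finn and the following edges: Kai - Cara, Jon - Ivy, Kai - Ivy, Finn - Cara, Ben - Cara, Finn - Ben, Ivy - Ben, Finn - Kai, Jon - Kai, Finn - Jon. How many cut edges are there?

0

The edges on the cycle Finn-Jon-Ivy-Kai-Finn are not bridges since each lies on that cycle.
Every edge lies on some cycle, so there are no bridges.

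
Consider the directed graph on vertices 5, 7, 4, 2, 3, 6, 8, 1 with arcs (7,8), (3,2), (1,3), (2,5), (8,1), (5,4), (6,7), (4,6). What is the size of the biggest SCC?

8

{1, 2, 3, 4, 5, 6, 7, 8} are all mutually reachable — one SCC of size 8.
The largest has 8 vertices.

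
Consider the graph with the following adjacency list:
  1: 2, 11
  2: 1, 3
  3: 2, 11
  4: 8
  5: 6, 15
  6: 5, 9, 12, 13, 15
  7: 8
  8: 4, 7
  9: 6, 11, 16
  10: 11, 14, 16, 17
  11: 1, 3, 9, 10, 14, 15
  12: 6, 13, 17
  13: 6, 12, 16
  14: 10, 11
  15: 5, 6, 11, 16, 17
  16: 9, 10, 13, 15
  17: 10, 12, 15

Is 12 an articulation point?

Deleting 12 leaves 2 components (was 2), so 12 is not a cut vertex.

No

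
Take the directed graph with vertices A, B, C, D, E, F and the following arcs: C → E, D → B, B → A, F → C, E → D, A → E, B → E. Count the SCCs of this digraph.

3

{A, B, D, E} are all mutually reachable — one SCC of size 4.
{C} is an SCC by itself.
{F} is an SCC by itself.
That gives 3 strongly connected components.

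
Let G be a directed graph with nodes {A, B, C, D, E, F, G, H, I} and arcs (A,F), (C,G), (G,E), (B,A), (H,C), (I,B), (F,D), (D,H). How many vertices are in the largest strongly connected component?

1

{D} is an SCC by itself.
{B} is an SCC by itself.
{E} is an SCC by itself.
{G} is an SCC by itself.
{F} is an SCC by itself.
(and 4 more singleton SCCs)
The largest has 1 vertex.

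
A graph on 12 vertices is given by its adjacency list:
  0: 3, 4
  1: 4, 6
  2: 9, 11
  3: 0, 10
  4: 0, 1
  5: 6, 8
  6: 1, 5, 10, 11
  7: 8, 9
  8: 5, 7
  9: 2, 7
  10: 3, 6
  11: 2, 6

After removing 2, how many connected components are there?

With 2 gone, the remaining components are: {0, 1, 3, 4, 5, 6, 7, 8, 9, 10, 11}.
That is 1 component.

1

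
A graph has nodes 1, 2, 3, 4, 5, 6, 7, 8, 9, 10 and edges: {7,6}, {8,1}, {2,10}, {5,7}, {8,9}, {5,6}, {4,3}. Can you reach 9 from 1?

From 1 we can reach 1, 8, 9, which includes 9.

Yes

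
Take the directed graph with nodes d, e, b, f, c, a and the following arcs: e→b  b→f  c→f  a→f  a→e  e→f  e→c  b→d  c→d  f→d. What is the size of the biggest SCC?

{c} is an SCC by itself.
{d} is an SCC by itself.
{f} is an SCC by itself.
{a} is an SCC by itself.
{b} is an SCC by itself.
(and 1 more singleton SCC)
The largest has 1 vertex.

1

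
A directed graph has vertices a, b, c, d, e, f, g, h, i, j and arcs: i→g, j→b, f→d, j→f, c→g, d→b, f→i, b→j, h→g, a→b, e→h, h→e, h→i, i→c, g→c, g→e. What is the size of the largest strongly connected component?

5

{c, e, g, h, i} are all mutually reachable — one SCC of size 5.
{b, d, f, j} are all mutually reachable — one SCC of size 4.
{a} is an SCC by itself.
The largest has 5 vertices.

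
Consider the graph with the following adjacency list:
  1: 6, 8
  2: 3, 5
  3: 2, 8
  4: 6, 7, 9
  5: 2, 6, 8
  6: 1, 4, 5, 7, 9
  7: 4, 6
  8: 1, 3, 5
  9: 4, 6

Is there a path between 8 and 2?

From 8 we can reach 1, 2, 3, 4, 5, 6, 7, 8, 9, which includes 2.

Yes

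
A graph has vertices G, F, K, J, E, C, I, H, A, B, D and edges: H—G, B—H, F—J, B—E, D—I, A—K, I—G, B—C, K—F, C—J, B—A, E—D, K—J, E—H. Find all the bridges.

none

The edges on the cycle K-F-J-K are not bridges since each lies on that cycle.
Every edge lies on some cycle, so there are no bridges.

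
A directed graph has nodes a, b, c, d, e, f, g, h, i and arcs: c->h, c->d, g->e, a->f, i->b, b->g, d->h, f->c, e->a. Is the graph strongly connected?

No

There is no directed path from g to i, so the graph is not strongly connected.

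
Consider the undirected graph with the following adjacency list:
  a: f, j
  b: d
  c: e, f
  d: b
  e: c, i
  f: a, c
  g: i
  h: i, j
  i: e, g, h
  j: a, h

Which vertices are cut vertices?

i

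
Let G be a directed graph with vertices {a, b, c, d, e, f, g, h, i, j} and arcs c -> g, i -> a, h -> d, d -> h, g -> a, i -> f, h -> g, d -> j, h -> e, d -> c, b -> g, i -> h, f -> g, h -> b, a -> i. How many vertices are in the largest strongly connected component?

{a, b, c, d, f, g, h, i} are all mutually reachable — one SCC of size 8.
{e} is an SCC by itself.
{j} is an SCC by itself.
The largest has 8 vertices.

8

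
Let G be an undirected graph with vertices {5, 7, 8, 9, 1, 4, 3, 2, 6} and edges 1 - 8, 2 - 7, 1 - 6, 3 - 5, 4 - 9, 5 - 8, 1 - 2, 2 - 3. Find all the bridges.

The edges on the cycle 1-2-3-5-8-1 are not bridges since each lies on that cycle.
But removing 2 - 7 disconnects 2 from 7; removing 9 - 4 disconnects 9 from 4; removing 1 - 6 disconnects 1 from 6 — these are bridges.

1-6, 2-7, 4-9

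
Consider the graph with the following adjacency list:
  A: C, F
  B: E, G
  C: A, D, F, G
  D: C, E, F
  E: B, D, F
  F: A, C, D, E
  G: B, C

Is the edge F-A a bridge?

After removing F-A, the path F-C-A still connects them, so the edge is not a bridge.

No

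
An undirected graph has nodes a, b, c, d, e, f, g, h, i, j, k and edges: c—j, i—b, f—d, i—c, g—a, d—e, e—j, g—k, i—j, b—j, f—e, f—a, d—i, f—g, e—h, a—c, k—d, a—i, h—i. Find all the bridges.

The edges on the cycle d-e-h-i-d are not bridges since each lies on that cycle.
Every edge lies on some cycle, so there are no bridges.

none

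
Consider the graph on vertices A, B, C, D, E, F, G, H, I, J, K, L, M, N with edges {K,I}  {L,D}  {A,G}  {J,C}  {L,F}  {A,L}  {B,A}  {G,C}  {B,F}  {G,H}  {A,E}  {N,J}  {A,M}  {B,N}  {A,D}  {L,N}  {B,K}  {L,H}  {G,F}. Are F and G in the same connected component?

Yes

From F we can reach A, B, C, D, E, F, G, H, I, J, K, L, M, N, which includes G.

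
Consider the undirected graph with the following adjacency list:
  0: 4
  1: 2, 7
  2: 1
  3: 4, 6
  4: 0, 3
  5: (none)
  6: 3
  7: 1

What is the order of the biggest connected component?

4

5 is isolated — a component by itself.
Starting from 1 we can reach 1, 2, 7. That is one component of size 3.
Starting from 0 we can reach 0, 3, 4, 6. That is one component of size 4.
The largest has 4 vertices.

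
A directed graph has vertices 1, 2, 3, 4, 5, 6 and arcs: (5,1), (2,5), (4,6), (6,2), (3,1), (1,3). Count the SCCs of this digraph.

5

{1, 3} are all mutually reachable — one SCC of size 2.
{5} is an SCC by itself.
{6} is an SCC by itself.
{2} is an SCC by itself.
{4} is an SCC by itself.
That gives 5 strongly connected components.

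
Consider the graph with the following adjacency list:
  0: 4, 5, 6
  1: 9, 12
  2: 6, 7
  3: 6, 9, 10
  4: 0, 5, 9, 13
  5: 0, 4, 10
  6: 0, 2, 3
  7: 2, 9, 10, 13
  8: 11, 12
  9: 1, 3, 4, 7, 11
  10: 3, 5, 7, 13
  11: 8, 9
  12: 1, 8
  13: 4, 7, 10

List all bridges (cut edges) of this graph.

none

The edges on the cycle 9-7-2-6-0-5-4-9 are not bridges since each lies on that cycle.
Every edge lies on some cycle, so there are no bridges.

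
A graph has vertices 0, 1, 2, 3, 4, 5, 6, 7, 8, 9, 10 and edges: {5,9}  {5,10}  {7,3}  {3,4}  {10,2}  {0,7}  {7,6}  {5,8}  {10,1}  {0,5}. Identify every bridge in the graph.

removing 7—3 disconnects 7 from 3; removing 10—1 disconnects 10 from 1; removing 10—2 disconnects 10 from 2; removing 5—0 disconnects 5 from 0 — these are bridges.
In total 10 edges are bridges.

0-5, 0-7, 1-10, 10-2, 10-5, 3-4, 3-7, 5-8, 5-9, 6-7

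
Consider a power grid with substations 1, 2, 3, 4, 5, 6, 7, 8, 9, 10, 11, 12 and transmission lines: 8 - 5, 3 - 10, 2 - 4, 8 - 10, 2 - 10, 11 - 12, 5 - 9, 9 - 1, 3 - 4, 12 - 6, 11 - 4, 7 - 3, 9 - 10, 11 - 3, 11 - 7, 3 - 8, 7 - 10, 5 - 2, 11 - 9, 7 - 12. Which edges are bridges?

The edges on the cycle 3-8-5-2-4-3 are not bridges since each lies on that cycle.
But removing 6 - 12 disconnects 6 from 12; removing 9 - 1 disconnects 9 from 1 — these are bridges.

1-9, 12-6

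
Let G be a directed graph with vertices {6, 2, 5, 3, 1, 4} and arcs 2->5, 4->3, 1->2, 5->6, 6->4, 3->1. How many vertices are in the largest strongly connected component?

{1, 2, 3, 4, 5, 6} are all mutually reachable — one SCC of size 6.
The largest has 6 vertices.

6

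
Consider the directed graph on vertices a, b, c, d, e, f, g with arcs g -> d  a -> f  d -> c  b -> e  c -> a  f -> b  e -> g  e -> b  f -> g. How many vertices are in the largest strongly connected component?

{a, b, c, d, e, f, g} are all mutually reachable — one SCC of size 7.
The largest has 7 vertices.

7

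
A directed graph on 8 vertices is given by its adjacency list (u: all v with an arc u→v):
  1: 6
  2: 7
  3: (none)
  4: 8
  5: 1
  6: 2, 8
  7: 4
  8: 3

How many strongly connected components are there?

{4} is an SCC by itself.
{2} is an SCC by itself.
{7} is an SCC by itself.
{6} is an SCC by itself.
{5} is an SCC by itself.
(and 3 more singleton SCCs)
That gives 8 strongly connected components.

8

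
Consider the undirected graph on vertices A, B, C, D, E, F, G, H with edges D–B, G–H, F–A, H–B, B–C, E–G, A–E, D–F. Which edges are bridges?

The edges on the cycle D-F-A-E-G-H-B-D are not bridges since each lies on that cycle.
But removing B–C disconnects B from C — this is a bridge.

B-C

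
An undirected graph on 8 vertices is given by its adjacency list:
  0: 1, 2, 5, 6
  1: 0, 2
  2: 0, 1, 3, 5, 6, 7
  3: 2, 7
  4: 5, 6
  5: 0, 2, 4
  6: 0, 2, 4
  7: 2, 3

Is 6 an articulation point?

No

Deleting 6 leaves 1 component (was 1) (its neighbors 0, 2, 4 remain connected to each other), so 6 is not a cut vertex.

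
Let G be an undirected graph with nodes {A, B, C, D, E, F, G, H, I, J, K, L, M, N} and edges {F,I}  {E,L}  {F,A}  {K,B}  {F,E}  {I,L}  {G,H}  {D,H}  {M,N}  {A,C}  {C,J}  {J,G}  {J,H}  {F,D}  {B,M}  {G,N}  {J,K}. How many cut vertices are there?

Removing F increases the component count from 1 to 2, so F is a cut vertex.
By contrast removing H leaves 1 component; it is not a cut vertex. No other vertex is a cut vertex either.

1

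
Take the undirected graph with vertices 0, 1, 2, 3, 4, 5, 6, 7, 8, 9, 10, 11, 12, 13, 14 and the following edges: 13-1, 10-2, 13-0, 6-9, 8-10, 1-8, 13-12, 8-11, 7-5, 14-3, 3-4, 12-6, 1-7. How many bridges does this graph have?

removing 6-12 disconnects 6 from 12; removing 8-1 disconnects 8 from 1; removing 1-13 disconnects 1 from 13; removing 12-13 disconnects 12 from 13 — these are bridges.
In total 13 edges are bridges.

13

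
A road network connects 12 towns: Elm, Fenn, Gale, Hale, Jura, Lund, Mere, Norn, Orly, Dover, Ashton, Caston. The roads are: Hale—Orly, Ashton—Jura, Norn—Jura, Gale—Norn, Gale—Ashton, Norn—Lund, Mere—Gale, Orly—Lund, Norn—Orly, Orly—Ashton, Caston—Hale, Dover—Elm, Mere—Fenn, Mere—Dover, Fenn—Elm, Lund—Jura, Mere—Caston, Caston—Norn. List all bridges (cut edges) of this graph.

The edges on the cycle Mere-Fenn-Elm-Dover-Mere are not bridges since each lies on that cycle.
Every edge lies on some cycle, so there are no bridges.

none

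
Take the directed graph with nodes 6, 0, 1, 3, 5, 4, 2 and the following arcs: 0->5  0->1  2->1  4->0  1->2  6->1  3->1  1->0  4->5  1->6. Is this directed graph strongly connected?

No

There is no directed path from 0 to 3, so the graph is not strongly connected.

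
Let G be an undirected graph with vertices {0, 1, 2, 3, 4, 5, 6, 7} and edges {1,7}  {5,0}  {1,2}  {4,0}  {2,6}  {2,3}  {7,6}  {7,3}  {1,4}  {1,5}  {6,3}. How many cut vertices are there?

Removing 1 increases the component count from 1 to 2, so 1 is a cut vertex.
By contrast removing 4 leaves 1 component; it is not a cut vertex. No other vertex is a cut vertex either.

1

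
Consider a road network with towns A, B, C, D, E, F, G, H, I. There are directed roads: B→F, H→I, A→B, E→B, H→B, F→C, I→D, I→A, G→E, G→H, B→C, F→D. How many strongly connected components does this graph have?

{H} is an SCC by itself.
{A} is an SCC by itself.
{G} is an SCC by itself.
{B} is an SCC by itself.
{D} is an SCC by itself.
(and 4 more singleton SCCs)
That gives 9 strongly connected components.

9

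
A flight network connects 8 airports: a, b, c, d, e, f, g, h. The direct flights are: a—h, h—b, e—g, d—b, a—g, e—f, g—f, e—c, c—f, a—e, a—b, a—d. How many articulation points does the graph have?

1

Removing a increases the component count from 1 to 2, so a is a cut vertex.
By contrast removing h leaves 1 component; it is not a cut vertex. No other vertex is a cut vertex either.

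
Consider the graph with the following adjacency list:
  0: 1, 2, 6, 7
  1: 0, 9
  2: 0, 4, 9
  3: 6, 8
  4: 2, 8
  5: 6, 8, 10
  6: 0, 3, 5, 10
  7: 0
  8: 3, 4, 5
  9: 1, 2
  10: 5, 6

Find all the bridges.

The edges on the cycle 6-0-2-4-8-3-6 are not bridges since each lies on that cycle.
But removing 7-0 disconnects 7 from 0 — this is a bridge.

0-7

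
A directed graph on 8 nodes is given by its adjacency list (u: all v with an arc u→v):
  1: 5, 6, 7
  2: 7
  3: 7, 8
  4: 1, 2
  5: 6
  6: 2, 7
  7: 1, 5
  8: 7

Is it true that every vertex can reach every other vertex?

No

There is no directed path from 2 to 8, so the graph is not strongly connected.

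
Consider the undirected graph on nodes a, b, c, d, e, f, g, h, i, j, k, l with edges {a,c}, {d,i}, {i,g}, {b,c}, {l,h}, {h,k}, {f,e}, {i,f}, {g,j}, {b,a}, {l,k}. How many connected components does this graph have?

Starting from a we can reach a, b, c. That is one component of size 3.
Starting from h we can reach h, k, l. That is one component of size 3.
Starting from d we can reach d, e, f, g, i, j. That is one component of size 6.
Total: 3 components.

3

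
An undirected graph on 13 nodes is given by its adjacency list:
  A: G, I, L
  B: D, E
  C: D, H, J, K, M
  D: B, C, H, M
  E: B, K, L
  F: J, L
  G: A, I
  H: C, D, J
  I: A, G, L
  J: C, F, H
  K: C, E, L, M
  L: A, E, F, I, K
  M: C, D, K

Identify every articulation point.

L

Removing L increases the component count from 1 to 2, so L is a cut vertex.
By contrast removing J leaves 1 component; it is not a cut vertex. No other vertex is a cut vertex either.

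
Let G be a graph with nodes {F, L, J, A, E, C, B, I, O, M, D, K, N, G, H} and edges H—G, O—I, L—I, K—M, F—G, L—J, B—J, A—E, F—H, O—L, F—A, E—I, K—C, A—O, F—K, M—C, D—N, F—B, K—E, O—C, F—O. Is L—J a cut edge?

No

After removing L—J, the path L-O-F-B-J still connects them, so the edge is not a bridge.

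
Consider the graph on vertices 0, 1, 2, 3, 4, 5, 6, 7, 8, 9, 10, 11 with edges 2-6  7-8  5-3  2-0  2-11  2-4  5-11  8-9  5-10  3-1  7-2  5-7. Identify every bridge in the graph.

The edges on the cycle 5-7-2-11-5 are not bridges since each lies on that cycle.
But removing 2-6 disconnects 2 from 6; removing 5-3 disconnects 5 from 3; removing 8-9 disconnects 8 from 9; removing 2-4 disconnects 2 from 4 — these are bridges.
In total 8 edges are bridges.

0-2, 1-3, 10-5, 2-4, 2-6, 3-5, 7-8, 8-9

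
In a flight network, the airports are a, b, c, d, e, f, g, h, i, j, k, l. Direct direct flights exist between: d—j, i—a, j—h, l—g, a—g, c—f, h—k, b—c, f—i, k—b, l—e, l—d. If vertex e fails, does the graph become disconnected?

No

Deleting e leaves 1 component (was 1), so e is not a cut vertex.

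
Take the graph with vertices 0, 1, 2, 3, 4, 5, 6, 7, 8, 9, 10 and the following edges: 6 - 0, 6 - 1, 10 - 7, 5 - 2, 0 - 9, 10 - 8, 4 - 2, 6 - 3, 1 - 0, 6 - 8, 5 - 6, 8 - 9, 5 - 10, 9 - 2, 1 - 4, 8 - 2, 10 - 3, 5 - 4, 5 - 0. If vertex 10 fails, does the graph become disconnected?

Yes

Deleting 10 raises the number of components from 1 to 2, so 10 is a cut vertex.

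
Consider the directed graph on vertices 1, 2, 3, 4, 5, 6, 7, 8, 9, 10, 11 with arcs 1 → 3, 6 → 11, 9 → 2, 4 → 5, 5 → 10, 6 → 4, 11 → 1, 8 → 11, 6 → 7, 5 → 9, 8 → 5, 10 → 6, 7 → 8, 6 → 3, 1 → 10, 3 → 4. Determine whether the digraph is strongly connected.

No

There is no directed path from 2 to 5, so the graph is not strongly connected.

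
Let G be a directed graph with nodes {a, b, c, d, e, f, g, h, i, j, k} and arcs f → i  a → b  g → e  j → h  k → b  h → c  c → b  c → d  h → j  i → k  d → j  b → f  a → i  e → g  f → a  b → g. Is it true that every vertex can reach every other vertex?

No

There is no directed path from g to f, so the graph is not strongly connected.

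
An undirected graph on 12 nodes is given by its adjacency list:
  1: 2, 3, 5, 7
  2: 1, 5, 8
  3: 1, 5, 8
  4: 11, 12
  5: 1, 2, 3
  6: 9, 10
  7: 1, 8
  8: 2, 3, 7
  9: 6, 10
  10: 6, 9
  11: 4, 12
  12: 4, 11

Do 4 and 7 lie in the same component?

The component containing 4 is {4, 11, 12}, and 7 is not in it.

No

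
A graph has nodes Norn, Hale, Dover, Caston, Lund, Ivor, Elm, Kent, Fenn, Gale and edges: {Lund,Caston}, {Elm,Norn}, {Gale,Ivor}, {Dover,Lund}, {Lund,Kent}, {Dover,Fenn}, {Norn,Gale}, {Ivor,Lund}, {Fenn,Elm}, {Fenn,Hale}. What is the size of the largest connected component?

Starting from Elm we can reach Elm, Fenn, Gale, Hale, Ivor, Kent, Lund, Norn, Dover, Caston. That is one component of size 10.
The largest has 10 vertices.

10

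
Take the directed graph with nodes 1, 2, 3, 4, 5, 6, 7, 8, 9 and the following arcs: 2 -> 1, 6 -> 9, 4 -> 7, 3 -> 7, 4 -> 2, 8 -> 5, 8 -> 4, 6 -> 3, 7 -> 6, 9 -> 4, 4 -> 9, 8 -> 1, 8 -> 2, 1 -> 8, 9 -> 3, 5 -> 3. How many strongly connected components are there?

1

{1, 2, 3, 4, 5, 6, 7, 8, 9} are all mutually reachable — one SCC of size 9.
That gives 1 strongly connected component.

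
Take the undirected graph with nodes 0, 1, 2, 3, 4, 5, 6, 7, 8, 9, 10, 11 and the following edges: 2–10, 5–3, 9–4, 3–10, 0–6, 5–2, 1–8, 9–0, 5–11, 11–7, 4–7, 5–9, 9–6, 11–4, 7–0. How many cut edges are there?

The edges on the cycle 11-4-7-11 are not bridges since each lies on that cycle.
But removing 1–8 disconnects 1 from 8 — this is a bridge.

1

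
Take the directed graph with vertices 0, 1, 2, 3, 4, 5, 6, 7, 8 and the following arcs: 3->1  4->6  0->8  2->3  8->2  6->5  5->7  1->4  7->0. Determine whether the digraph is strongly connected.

Yes

From 2 we can reach every vertex (0, 1, 2, 3, 4, 5, 6, 7, 8), and every vertex can reach 2 (0, 1, 2, 3, 4, 5, 6, 7, 8). So the whole graph is one strongly connected component.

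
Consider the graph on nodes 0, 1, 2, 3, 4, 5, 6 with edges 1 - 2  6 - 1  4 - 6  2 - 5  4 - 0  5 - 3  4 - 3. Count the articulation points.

Removing 4 increases the component count from 1 to 2, so 4 is a cut vertex.
By contrast removing 5 leaves 1 component; it is not a cut vertex. No other vertex is a cut vertex either.

1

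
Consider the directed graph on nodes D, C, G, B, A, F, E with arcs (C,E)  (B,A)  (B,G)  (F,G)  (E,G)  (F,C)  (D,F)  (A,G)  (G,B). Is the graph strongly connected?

There is no directed path from A to D, so the graph is not strongly connected.

No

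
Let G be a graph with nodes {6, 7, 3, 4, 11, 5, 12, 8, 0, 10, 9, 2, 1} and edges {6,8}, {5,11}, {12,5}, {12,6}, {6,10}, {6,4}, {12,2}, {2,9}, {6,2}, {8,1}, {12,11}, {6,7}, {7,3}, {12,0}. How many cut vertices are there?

5

Removing 2 increases the component count from 1 to 2, so 2 is a cut vertex.
Removing 6 increases the component count from 1 to 5, so 6 is a cut vertex.
Removing 7 increases the component count from 1 to 2, so 7 is a cut vertex.
Likewise 8, 12 are cut vertices.
By contrast removing 4 leaves 1 component; it is not a cut vertex. No other vertex is a cut vertex either.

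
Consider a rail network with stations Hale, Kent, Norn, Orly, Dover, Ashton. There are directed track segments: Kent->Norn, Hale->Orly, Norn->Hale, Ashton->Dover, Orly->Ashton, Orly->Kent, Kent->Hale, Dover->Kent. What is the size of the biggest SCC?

{Hale, Kent, Norn, Orly, Dover, Ashton} are all mutually reachable — one SCC of size 6.
The largest has 6 vertices.

6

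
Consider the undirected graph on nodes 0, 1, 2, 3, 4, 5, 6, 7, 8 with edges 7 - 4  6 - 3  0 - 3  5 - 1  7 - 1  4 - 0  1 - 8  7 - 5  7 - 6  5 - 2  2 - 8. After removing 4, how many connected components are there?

With 4 gone, the remaining components are: {0, 1, 2, 3, 5, 6, 7, 8}.
That is 1 component.

1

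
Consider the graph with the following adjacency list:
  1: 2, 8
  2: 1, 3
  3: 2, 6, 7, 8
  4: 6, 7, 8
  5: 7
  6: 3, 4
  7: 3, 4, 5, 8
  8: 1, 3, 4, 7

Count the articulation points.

1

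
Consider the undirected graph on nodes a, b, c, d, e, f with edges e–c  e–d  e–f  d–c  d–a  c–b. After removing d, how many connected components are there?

With d gone, the remaining components are: {a}; {b, c, e, f}.
That is 2 components.

2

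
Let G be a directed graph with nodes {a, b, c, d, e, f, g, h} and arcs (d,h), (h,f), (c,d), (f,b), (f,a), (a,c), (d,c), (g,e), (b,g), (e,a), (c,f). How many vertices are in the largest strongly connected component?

{a, b, c, d, e, f, g, h} are all mutually reachable — one SCC of size 8.
The largest has 8 vertices.

8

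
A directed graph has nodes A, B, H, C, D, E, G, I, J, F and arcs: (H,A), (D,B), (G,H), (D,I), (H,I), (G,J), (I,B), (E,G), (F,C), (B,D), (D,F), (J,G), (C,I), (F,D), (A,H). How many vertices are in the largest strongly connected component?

5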